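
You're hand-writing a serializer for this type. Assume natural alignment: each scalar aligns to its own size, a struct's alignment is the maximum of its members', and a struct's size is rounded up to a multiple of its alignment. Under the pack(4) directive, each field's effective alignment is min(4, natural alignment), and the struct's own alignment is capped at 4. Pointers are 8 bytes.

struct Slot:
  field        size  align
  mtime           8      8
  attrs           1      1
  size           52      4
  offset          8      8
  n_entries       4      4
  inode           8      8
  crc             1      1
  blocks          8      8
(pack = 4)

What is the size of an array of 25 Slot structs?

2400

mtime at 0 (size 8, align 4) → ends 8
attrs at 8 (size 1, align 1) → ends 9
pad 3 to align 4 for size
size at 12 (size 52, align 4) → ends 64
offset at 64 (size 8, align 4) → ends 72
n_entries at 72 (size 4, align 4) → ends 76
inode at 76 (size 8, align 4) → ends 84
crc at 84 (size 1, align 1) → ends 85
pad 3 to align 4 for blocks
blocks at 88 (size 8, align 4) → ends 96
total 96 bytes, alignment 4
array of 25: 25 × 96 = 2400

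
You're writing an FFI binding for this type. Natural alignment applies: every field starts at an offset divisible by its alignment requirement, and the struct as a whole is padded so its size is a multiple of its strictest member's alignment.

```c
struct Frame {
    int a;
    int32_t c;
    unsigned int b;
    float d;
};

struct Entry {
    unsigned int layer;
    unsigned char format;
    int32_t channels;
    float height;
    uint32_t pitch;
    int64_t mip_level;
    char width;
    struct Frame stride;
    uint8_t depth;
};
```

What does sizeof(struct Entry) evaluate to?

56

Frame: a at 0 (size 4, align 4) → ends 4; c at 4 (size 4, align 4) → ends 8; b at 8 (size 4, align 4) → ends 12; d at 12 (size 4, align 4) → ends 16; total 16 bytes, alignment 4
layer at 0 (size 4, align 4) → ends 4
format at 4 (size 1, align 1) → ends 5
pad 3 to align 4 for channels
channels at 8 (size 4, align 4) → ends 12
height at 12 (size 4, align 4) → ends 16
pitch at 16 (size 4, align 4) → ends 20
pad 4 to align 8 for mip_level
mip_level at 24 (size 8, align 8) → ends 32
width at 32 (size 1, align 1) → ends 33
pad 3 to align 4 for stride
stride at 36 (size 16, align 4) → ends 52
depth at 52 (size 1, align 1) → ends 53
tail pad 3 to reach multiple of 8
total 56 bytes, alignment 8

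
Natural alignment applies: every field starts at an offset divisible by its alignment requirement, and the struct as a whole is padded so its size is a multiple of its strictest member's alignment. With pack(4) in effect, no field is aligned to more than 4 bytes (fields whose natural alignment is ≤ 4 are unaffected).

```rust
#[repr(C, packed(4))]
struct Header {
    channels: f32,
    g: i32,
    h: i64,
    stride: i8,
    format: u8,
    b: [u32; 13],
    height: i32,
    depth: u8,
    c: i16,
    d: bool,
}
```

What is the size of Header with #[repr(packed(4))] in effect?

@0: channels [4B, align 4] → 4
@4: g [4B, align 4] → 8
@8: h [8B, align 4] → 16
@16: stride [1B, align 1] → 17
@17: format [1B, align 1] → 18
+2 pad (align 4)
@20: b [52B, align 4] → 72
@72: height [4B, align 4] → 76
@76: depth [1B, align 1] → 77
+1 pad (align 2)
@78: c [2B, align 2] → 80
@80: d [1B, align 1] → 81
+3 tail pad (align 4)
size 84, align 4

84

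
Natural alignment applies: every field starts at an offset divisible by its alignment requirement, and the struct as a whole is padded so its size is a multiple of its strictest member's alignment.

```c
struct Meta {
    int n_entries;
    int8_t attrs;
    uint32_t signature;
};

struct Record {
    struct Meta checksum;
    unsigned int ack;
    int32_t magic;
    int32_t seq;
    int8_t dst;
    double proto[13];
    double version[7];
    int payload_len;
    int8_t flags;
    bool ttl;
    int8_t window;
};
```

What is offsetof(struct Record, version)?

136

Meta: 0..4  n_entries  (4B, 4-aligned); 4..5  attrs  (1B, 1-aligned); 5..8  -- padding (3B); 8..12  signature  (4B, 4-aligned); sizeof = 12, alignof = 4
0..12  checksum  (12B, 4-aligned)
12..16  ack  (4B, 4-aligned)
16..20  magic  (4B, 4-aligned)
20..24  seq  (4B, 4-aligned)
24..25  dst  (1B, 1-aligned)
25..32  -- padding (7B)
32..136  proto  (104B, 8-aligned)
136..192  version  (56B, 8-aligned)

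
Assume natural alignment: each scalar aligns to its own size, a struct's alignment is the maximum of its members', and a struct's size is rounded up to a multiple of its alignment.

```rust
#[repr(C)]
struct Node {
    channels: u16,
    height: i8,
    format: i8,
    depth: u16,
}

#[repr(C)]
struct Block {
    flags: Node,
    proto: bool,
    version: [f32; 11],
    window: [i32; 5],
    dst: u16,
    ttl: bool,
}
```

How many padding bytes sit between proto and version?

Node: @0: channels [2B, align 2] → 2; @2: height [1B, align 1] → 3; @3: format [1B, align 1] → 4; @4: depth [2B, align 2] → 6; size 6, align 2
@0: flags [6B, align 2] → 6
@6: proto [1B, align 1] → 7
+1 pad (align 4)
@8: version [44B, align 4] → 52

1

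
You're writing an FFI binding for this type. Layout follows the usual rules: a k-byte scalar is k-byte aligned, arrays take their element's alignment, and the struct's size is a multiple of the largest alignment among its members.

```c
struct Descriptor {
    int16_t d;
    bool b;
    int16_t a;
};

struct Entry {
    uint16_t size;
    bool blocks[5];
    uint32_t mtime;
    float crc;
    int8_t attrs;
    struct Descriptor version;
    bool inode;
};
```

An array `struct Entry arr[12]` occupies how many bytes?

Descriptor: 0..2  d  (2B, 2-aligned); 2..3  b  (1B, 1-aligned); 3..4  -- padding (1B); 4..6  a  (2B, 2-aligned); sizeof = 6, alignof = 2
0..2  size  (2B, 2-aligned)
2..7  blocks  (5B, 1-aligned)
7..8  -- padding (1B)
8..12  mtime  (4B, 4-aligned)
12..16  crc  (4B, 4-aligned)
16..17  attrs  (1B, 1-aligned)
17..18  -- padding (1B)
18..24  version  (6B, 2-aligned)
24..25  inode  (1B, 1-aligned)
25..28  -- tail padding (3B)
sizeof = 28, alignof = 4
array of 12: 12 × 28 = 336

336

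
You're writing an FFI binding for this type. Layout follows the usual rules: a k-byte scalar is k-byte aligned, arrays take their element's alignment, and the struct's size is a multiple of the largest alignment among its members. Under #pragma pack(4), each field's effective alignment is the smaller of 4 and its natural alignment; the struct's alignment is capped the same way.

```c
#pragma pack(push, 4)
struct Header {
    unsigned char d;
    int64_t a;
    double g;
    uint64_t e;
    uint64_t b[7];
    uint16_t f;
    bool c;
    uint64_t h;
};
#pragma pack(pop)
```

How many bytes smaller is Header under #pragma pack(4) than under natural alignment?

natural layout:
  0..1  d  (1B, 1-aligned)
  1..8  -- padding (7B)
  8..16  a  (8B, 8-aligned)
  16..24  g  (8B, 8-aligned)
  24..32  e  (8B, 8-aligned)
  32..88  b  (56B, 8-aligned)
  88..90  f  (2B, 2-aligned)
  90..91  c  (1B, 1-aligned)
  91..96  -- padding (5B)
  96..104  h  (8B, 8-aligned)
  sizeof = 104, alignof = 8
packed(4) layout:
  0..1  d  (1B, 1-aligned)
  1..4  -- padding (3B)
  4..12  a  (8B, 4-aligned)
  12..20  g  (8B, 4-aligned)
  20..28  e  (8B, 4-aligned)
  28..84  b  (56B, 4-aligned)
  84..86  f  (2B, 2-aligned)
  86..87  c  (1B, 1-aligned)
  87..88  -- padding (1B)
  88..96  h  (8B, 4-aligned)
  sizeof = 96, alignof = 4
104 − 96 = 8

8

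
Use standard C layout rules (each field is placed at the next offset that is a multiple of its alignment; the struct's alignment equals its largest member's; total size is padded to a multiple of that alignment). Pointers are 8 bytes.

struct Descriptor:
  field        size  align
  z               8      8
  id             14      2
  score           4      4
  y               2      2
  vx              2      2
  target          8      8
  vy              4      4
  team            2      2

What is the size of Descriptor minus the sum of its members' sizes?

4

z at 0 (size 8, align 8) → ends 8
id at 8 (size 14, align 2) → ends 22
pad 2 to align 4 for score
score at 24 (size 4, align 4) → ends 28
y at 28 (size 2, align 2) → ends 30
vx at 30 (size 2, align 2) → ends 32
target at 32 (size 8, align 8) → ends 40
vy at 40 (size 4, align 4) → ends 44
team at 44 (size 2, align 2) → ends 46
tail pad 2 to reach multiple of 8
total 48 bytes, alignment 8
data bytes 44, size 48 → padding 4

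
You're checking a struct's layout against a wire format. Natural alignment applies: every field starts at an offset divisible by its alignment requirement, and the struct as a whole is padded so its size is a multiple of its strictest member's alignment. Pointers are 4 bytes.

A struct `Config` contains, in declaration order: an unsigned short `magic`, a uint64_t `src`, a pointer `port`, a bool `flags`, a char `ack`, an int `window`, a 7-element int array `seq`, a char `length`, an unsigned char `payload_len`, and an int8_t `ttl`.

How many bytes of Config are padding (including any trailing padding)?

13

@0: magic [2B, align 2] → 2
+6 pad (align 8)
@8: src [8B, align 8] → 16
@16: port [4B, align 4] → 20
@20: flags [1B, align 1] → 21
@21: ack [1B, align 1] → 22
+2 pad (align 4)
@24: window [4B, align 4] → 28
@28: seq [28B, align 4] → 56
@56: length [1B, align 1] → 57
@57: payload_len [1B, align 1] → 58
@58: ttl [1B, align 1] → 59
+5 tail pad (align 8)
size 64, align 8
data bytes 51, size 64 → padding 13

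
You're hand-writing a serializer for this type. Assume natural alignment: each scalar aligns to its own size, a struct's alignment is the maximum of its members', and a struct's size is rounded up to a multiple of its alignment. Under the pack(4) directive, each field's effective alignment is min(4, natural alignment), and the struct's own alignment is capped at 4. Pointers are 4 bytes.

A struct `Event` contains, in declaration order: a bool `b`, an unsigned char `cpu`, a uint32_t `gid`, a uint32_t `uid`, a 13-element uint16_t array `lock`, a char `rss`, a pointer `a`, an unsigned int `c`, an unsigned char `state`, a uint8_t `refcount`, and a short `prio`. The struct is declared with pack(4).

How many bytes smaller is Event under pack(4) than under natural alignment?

0

natural layout:
  @0: b [1B, align 1] → 1
  @1: cpu [1B, align 1] → 2
  +2 pad (align 4)
  @4: gid [4B, align 4] → 8
  @8: uid [4B, align 4] → 12
  @12: lock [26B, align 2] → 38
  @38: rss [1B, align 1] → 39
  +1 pad (align 4)
  @40: a [4B, align 4] → 44
  @44: c [4B, align 4] → 48
  @48: state [1B, align 1] → 49
  @49: refcount [1B, align 1] → 50
  @50: prio [2B, align 2] → 52
  size 52, align 4
packed(4) layout:
  @0: b [1B, align 1] → 1
  @1: cpu [1B, align 1] → 2
  +2 pad (align 4)
  @4: gid [4B, align 4] → 8
  @8: uid [4B, align 4] → 12
  @12: lock [26B, align 2] → 38
  @38: rss [1B, align 1] → 39
  +1 pad (align 4)
  @40: a [4B, align 4] → 44
  @44: c [4B, align 4] → 48
  @48: state [1B, align 1] → 49
  @49: refcount [1B, align 1] → 50
  @50: prio [2B, align 2] → 52
  size 52, align 4
52 − 52 = 0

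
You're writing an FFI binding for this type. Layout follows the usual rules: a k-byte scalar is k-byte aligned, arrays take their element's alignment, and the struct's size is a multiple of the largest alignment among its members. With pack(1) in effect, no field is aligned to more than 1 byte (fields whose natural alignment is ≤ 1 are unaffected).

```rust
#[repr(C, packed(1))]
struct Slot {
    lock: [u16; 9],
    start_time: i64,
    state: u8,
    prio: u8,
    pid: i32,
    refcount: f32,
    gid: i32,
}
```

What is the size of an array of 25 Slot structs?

1000

lock at 0 (size 18, align 1) → ends 18
start_time at 18 (size 8, align 1) → ends 26
state at 26 (size 1, align 1) → ends 27
prio at 27 (size 1, align 1) → ends 28
pid at 28 (size 4, align 1) → ends 32
refcount at 32 (size 4, align 1) → ends 36
gid at 36 (size 4, align 1) → ends 40
total 40 bytes, alignment 1
array of 25: 25 × 40 = 1000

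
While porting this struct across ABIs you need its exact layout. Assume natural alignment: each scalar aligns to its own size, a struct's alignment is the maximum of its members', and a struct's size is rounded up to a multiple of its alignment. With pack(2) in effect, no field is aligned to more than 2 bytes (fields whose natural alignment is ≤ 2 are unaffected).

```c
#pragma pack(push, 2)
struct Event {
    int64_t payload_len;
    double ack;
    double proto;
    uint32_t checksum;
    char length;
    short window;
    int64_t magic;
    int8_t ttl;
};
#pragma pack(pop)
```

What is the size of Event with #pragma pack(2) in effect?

42

@0: payload_len [8B, align 2] → 8
@8: ack [8B, align 2] → 16
@16: proto [8B, align 2] → 24
@24: checksum [4B, align 2] → 28
@28: length [1B, align 1] → 29
+1 pad (align 2)
@30: window [2B, align 2] → 32
@32: magic [8B, align 2] → 40
@40: ttl [1B, align 1] → 41
+1 tail pad (align 2)
size 42, align 2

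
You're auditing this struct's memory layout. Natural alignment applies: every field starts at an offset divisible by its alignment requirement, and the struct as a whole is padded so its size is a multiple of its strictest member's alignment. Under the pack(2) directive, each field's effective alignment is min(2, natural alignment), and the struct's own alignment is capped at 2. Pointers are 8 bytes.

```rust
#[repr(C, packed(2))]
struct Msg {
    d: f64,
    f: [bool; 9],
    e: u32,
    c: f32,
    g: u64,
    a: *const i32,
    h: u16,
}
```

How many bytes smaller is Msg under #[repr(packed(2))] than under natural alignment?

natural layout:
  d at 0 (size 8, align 8) → ends 8
  f at 8 (size 9, align 1) → ends 17
  pad 3 to align 4 for e
  e at 20 (size 4, align 4) → ends 24
  c at 24 (size 4, align 4) → ends 28
  pad 4 to align 8 for g
  g at 32 (size 8, align 8) → ends 40
  a at 40 (size 8, align 8) → ends 48
  h at 48 (size 2, align 2) → ends 50
  tail pad 6 to reach multiple of 8
  total 56 bytes, alignment 8
packed(2) layout:
  d at 0 (size 8, align 2) → ends 8
  f at 8 (size 9, align 1) → ends 17
  pad 1 to align 2 for e
  e at 18 (size 4, align 2) → ends 22
  c at 22 (size 4, align 2) → ends 26
  g at 26 (size 8, align 2) → ends 34
  a at 34 (size 8, align 2) → ends 42
  h at 42 (size 2, align 2) → ends 44
  total 44 bytes, alignment 2
56 − 44 = 12

12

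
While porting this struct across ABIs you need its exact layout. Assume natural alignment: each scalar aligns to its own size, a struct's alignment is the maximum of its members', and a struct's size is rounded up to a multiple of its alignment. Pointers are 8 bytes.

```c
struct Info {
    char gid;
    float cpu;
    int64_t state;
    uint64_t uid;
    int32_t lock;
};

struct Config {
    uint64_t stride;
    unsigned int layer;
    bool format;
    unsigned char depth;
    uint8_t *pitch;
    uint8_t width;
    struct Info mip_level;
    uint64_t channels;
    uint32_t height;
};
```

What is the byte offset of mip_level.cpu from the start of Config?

Info: 0..1  gid  (1B, 1-aligned); 1..4  -- padding (3B); 4..8  cpu  (4B, 4-aligned); 8..16  state  (8B, 8-aligned); 16..24  uid  (8B, 8-aligned); 24..28  lock  (4B, 4-aligned); 28..32  -- tail padding (4B); sizeof = 32, alignof = 8
0..8  stride  (8B, 8-aligned)
8..12  layer  (4B, 4-aligned)
12..13  format  (1B, 1-aligned)
13..14  depth  (1B, 1-aligned)
14..16  -- padding (2B)
16..24  pitch  (8B, 8-aligned)
24..25  width  (1B, 1-aligned)
25..32  -- padding (7B)
32..64  mip_level  (32B, 8-aligned)
within Info: cpu at 4
32 + 4 = 36

36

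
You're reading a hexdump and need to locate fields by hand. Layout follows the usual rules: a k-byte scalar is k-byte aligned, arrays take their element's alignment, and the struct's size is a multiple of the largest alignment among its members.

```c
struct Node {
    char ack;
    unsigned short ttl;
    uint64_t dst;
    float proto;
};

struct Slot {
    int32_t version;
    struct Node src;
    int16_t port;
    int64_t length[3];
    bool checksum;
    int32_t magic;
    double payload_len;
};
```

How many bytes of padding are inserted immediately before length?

6

Node: 0..1  ack  (1B, 1-aligned); 1..2  -- padding (1B); 2..4  ttl  (2B, 2-aligned); 4..8  -- padding (4B); 8..16  dst  (8B, 8-aligned); 16..20  proto  (4B, 4-aligned); 20..24  -- tail padding (4B); sizeof = 24, alignof = 8
0..4  version  (4B, 4-aligned)
4..8  -- padding (4B)
8..32  src  (24B, 8-aligned)
32..34  port  (2B, 2-aligned)
34..40  -- padding (6B)
40..64  length  (24B, 8-aligned)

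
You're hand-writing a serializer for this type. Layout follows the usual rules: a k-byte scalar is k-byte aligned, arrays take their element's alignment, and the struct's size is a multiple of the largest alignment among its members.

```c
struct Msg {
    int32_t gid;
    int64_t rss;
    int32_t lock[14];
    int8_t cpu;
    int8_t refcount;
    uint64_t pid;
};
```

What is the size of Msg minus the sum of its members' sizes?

@0: gid [4B, align 4] → 4
+4 pad (align 8)
@8: rss [8B, align 8] → 16
@16: lock [56B, align 4] → 72
@72: cpu [1B, align 1] → 73
@73: refcount [1B, align 1] → 74
+6 pad (align 8)
@80: pid [8B, align 8] → 88
size 88, align 8
data bytes 78, size 88 → padding 10

10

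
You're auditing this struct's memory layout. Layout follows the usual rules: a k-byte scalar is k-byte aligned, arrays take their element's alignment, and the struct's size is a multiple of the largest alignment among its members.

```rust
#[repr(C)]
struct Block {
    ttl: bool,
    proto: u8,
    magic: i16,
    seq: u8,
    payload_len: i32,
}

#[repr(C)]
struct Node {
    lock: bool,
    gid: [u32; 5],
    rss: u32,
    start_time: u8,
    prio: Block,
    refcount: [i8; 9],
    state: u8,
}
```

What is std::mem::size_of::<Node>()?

Block: @0: ttl [1B, align 1] → 1; @1: proto [1B, align 1] → 2; @2: magic [2B, align 2] → 4; @4: seq [1B, align 1] → 5; +3 pad (align 4); @8: payload_len [4B, align 4] → 12; size 12, align 4
@0: lock [1B, align 1] → 1
+3 pad (align 4)
@4: gid [20B, align 4] → 24
@24: rss [4B, align 4] → 28
@28: start_time [1B, align 1] → 29
+3 pad (align 4)
@32: prio [12B, align 4] → 44
@44: refcount [9B, align 1] → 53
@53: state [1B, align 1] → 54
+2 tail pad (align 4)
size 56, align 4

56 bytes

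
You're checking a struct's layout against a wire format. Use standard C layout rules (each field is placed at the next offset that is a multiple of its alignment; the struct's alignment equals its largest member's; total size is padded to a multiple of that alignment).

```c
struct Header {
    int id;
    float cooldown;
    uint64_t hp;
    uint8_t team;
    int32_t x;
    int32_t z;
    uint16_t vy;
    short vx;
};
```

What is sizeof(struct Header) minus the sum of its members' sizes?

0..4  id  (4B, 4-aligned)
4..8  cooldown  (4B, 4-aligned)
8..16  hp  (8B, 8-aligned)
16..17  team  (1B, 1-aligned)
17..20  -- padding (3B)
20..24  x  (4B, 4-aligned)
24..28  z  (4B, 4-aligned)
28..30  vy  (2B, 2-aligned)
30..32  vx  (2B, 2-aligned)
sizeof = 32, alignof = 8
data bytes 29, size 32 → padding 3

3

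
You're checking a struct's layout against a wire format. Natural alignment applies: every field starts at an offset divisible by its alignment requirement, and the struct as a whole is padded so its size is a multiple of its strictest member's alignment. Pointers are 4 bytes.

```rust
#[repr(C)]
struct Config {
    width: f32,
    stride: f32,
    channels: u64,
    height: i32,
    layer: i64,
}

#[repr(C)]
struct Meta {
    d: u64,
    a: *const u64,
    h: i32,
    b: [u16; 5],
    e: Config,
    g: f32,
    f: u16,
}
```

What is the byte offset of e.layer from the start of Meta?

Config: @0: width [4B, align 4] → 4; @4: stride [4B, align 4] → 8; @8: channels [8B, align 8] → 16; @16: height [4B, align 4] → 20; +4 pad (align 8); @24: layer [8B, align 8] → 32; size 32, align 8
@0: d [8B, align 8] → 8
@8: a [4B, align 4] → 12
@12: h [4B, align 4] → 16
@16: b [10B, align 2] → 26
+6 pad (align 8)
@32: e [32B, align 8] → 64
within Config: layer at 24
32 + 24 = 56

56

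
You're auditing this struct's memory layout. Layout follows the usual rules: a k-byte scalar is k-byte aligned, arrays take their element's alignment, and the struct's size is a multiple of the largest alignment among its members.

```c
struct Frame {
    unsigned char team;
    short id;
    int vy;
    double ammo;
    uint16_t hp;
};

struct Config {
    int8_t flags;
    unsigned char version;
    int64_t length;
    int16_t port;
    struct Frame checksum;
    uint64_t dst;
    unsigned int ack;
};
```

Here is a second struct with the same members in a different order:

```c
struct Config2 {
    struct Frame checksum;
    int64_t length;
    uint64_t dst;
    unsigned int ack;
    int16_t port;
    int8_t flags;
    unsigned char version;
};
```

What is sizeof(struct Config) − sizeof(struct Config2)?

Frame: 0..1  team  (1B, 1-aligned); 1..2  -- padding (1B); 2..4  id  (2B, 2-aligned); 4..8  vy  (4B, 4-aligned); 8..16  ammo  (8B, 8-aligned); 16..18  hp  (2B, 2-aligned); 18..24  -- tail padding (6B); sizeof = 24, alignof = 8
0..1  flags  (1B, 1-aligned)
1..2  version  (1B, 1-aligned)
2..8  -- padding (6B)
8..16  length  (8B, 8-aligned)
16..18  port  (2B, 2-aligned)
18..24  -- padding (6B)
24..48  checksum  (24B, 8-aligned)
48..56  dst  (8B, 8-aligned)
56..60  ack  (4B, 4-aligned)
60..64  -- tail padding (4B)
sizeof = 64, alignof = 8
— Config2 —
0..24  checksum  (24B, 8-aligned)
24..32  length  (8B, 8-aligned)
32..40  dst  (8B, 8-aligned)
40..44  ack  (4B, 4-aligned)
44..46  port  (2B, 2-aligned)
46..47  flags  (1B, 1-aligned)
47..48  version  (1B, 1-aligned)
sizeof = 48, alignof = 8
64 − 48 = 16

16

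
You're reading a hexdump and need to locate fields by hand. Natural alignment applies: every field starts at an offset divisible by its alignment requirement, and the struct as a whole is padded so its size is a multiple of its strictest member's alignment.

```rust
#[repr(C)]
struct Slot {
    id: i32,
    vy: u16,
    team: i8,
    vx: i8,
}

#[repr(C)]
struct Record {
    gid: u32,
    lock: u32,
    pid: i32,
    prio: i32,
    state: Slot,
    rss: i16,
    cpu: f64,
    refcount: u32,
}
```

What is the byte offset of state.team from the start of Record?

22

Slot: 0..4  id  (4B, 4-aligned); 4..6  vy  (2B, 2-aligned); 6..7  team  (1B, 1-aligned); 7..8  vx  (1B, 1-aligned); sizeof = 8, alignof = 4
0..4  gid  (4B, 4-aligned)
4..8  lock  (4B, 4-aligned)
8..12  pid  (4B, 4-aligned)
12..16  prio  (4B, 4-aligned)
16..24  state  (8B, 4-aligned)
within Slot: team at 6
16 + 6 = 22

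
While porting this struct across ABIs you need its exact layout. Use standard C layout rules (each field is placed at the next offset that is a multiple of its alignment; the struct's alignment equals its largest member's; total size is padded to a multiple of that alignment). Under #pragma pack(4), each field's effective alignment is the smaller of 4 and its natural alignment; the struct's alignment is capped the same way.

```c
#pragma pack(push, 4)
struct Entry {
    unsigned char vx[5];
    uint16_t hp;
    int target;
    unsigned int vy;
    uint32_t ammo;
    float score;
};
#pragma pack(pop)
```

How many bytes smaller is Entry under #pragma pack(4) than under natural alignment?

natural layout:
  vx at 0 (size 5, align 1) → ends 5
  pad 1 to align 2 for hp
  hp at 6 (size 2, align 2) → ends 8
  target at 8 (size 4, align 4) → ends 12
  vy at 12 (size 4, align 4) → ends 16
  ammo at 16 (size 4, align 4) → ends 20
  score at 20 (size 4, align 4) → ends 24
  total 24 bytes, alignment 4
packed(4) layout:
  vx at 0 (size 5, align 1) → ends 5
  pad 1 to align 2 for hp
  hp at 6 (size 2, align 2) → ends 8
  target at 8 (size 4, align 4) → ends 12
  vy at 12 (size 4, align 4) → ends 16
  ammo at 16 (size 4, align 4) → ends 20
  score at 20 (size 4, align 4) → ends 24
  total 24 bytes, alignment 4
24 − 24 = 0

0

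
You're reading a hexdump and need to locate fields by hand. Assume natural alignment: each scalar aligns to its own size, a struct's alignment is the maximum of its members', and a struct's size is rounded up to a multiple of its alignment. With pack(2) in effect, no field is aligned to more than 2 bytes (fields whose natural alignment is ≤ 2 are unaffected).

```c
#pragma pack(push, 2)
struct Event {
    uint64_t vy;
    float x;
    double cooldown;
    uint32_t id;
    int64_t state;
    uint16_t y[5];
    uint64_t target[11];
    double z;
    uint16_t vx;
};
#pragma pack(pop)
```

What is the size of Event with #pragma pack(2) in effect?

@0: vy [8B, align 2] → 8
@8: x [4B, align 2] → 12
@12: cooldown [8B, align 2] → 20
@20: id [4B, align 2] → 24
@24: state [8B, align 2] → 32
@32: y [10B, align 2] → 42
@42: target [88B, align 2] → 130
@130: z [8B, align 2] → 138
@138: vx [2B, align 2] → 140
size 140, align 2

140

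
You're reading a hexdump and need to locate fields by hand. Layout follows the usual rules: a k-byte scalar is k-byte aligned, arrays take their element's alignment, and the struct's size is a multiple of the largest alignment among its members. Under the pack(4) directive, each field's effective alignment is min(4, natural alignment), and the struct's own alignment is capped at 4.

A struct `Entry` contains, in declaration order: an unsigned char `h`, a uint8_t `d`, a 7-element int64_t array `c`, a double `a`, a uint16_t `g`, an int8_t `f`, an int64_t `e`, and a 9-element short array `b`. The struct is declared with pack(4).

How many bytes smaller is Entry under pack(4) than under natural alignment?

natural layout:
  h at 0 (size 1, align 1) → ends 1
  d at 1 (size 1, align 1) → ends 2
  pad 6 to align 8 for c
  c at 8 (size 56, align 8) → ends 64
  a at 64 (size 8, align 8) → ends 72
  g at 72 (size 2, align 2) → ends 74
  f at 74 (size 1, align 1) → ends 75
  pad 5 to align 8 for e
  e at 80 (size 8, align 8) → ends 88
  b at 88 (size 18, align 2) → ends 106
  tail pad 6 to reach multiple of 8
  total 112 bytes, alignment 8
packed(4) layout:
  h at 0 (size 1, align 1) → ends 1
  d at 1 (size 1, align 1) → ends 2
  pad 2 to align 4 for c
  c at 4 (size 56, align 4) → ends 60
  a at 60 (size 8, align 4) → ends 68
  g at 68 (size 2, align 2) → ends 70
  f at 70 (size 1, align 1) → ends 71
  pad 1 to align 4 for e
  e at 72 (size 8, align 4) → ends 80
  b at 80 (size 18, align 2) → ends 98
  tail pad 2 to reach multiple of 4
  total 100 bytes, alignment 4
112 − 100 = 12

12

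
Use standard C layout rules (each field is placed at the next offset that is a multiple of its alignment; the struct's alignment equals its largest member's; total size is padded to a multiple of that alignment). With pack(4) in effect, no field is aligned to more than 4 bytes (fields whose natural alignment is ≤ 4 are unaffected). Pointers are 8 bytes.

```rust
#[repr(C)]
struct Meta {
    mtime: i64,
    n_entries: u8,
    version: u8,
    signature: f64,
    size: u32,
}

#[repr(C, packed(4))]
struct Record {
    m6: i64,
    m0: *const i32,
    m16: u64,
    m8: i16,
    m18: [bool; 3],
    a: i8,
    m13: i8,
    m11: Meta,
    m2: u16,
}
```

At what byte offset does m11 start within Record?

32

Meta: @0: mtime [8B, align 8] → 8; @8: n_entries [1B, align 1] → 9; @9: version [1B, align 1] → 10; +6 pad (align 8); @16: signature [8B, align 8] → 24; @24: size [4B, align 4] → 28; +4 tail pad (align 8); size 32, align 8
@0: m6 [8B, align 4] → 8
@8: m0 [8B, align 4] → 16
@16: m16 [8B, align 4] → 24
@24: m8 [2B, align 2] → 26
@26: m18 [3B, align 1] → 29
@29: a [1B, align 1] → 30
@30: m13 [1B, align 1] → 31
+1 pad (align 4)
@32: m11 [32B, align 4] → 64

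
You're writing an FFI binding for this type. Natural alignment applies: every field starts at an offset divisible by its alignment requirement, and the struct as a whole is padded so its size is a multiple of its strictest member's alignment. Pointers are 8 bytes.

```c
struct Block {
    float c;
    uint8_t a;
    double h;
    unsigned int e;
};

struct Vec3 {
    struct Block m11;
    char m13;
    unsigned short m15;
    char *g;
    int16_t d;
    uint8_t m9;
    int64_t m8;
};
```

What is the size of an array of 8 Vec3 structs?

448

Block: @0: c [4B, align 4] → 4; @4: a [1B, align 1] → 5; +3 pad (align 8); @8: h [8B, align 8] → 16; @16: e [4B, align 4] → 20; +4 tail pad (align 8); size 24, align 8
@0: m11 [24B, align 8] → 24
@24: m13 [1B, align 1] → 25
+1 pad (align 2)
@26: m15 [2B, align 2] → 28
+4 pad (align 8)
@32: g [8B, align 8] → 40
@40: d [2B, align 2] → 42
@42: m9 [1B, align 1] → 43
+5 pad (align 8)
@48: m8 [8B, align 8] → 56
size 56, align 8
array of 8: 8 × 56 = 448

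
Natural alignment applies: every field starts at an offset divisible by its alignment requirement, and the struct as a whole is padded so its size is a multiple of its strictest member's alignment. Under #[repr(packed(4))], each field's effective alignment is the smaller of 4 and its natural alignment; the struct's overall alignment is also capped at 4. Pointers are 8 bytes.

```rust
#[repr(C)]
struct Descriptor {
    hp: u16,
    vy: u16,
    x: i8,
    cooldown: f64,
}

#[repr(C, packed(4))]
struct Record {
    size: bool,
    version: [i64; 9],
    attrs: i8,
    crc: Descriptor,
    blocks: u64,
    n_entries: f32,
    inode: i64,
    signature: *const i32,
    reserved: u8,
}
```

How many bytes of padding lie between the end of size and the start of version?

3

Descriptor: 0..2  hp  (2B, 2-aligned); 2..4  vy  (2B, 2-aligned); 4..5  x  (1B, 1-aligned); 5..8  -- padding (3B); 8..16  cooldown  (8B, 8-aligned); sizeof = 16, alignof = 8
0..1  size  (1B, 1-aligned)
1..4  -- padding (3B)
4..76  version  (72B, 4-aligned)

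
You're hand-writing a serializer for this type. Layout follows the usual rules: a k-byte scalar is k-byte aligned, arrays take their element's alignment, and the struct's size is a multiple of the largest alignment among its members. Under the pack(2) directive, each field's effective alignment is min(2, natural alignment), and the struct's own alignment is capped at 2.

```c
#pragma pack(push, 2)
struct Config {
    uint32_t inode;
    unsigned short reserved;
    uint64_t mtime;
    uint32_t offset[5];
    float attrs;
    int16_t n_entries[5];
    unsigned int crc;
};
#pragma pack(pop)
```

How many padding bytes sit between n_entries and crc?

0

inode at 0 (size 4, align 2) → ends 4
reserved at 4 (size 2, align 2) → ends 6
mtime at 6 (size 8, align 2) → ends 14
offset at 14 (size 20, align 2) → ends 34
attrs at 34 (size 4, align 2) → ends 38
n_entries at 38 (size 10, align 2) → ends 48
crc at 48 (size 4, align 2) → ends 52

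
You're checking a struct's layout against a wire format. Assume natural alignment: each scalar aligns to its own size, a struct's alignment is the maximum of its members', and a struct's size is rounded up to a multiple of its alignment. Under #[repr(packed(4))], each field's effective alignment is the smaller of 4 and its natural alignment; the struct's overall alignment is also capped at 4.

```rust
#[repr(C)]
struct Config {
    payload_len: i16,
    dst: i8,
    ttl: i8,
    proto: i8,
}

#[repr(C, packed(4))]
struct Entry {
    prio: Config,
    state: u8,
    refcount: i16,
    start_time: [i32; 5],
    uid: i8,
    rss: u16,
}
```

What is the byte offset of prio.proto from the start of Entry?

Config: 0..2  payload_len  (2B, 2-aligned); 2..3  dst  (1B, 1-aligned); 3..4  ttl  (1B, 1-aligned); 4..5  proto  (1B, 1-aligned); 5..6  -- tail padding (1B); sizeof = 6, alignof = 2
0..6  prio  (6B, 2-aligned)
within Config: proto at 4
0 + 4 = 4

4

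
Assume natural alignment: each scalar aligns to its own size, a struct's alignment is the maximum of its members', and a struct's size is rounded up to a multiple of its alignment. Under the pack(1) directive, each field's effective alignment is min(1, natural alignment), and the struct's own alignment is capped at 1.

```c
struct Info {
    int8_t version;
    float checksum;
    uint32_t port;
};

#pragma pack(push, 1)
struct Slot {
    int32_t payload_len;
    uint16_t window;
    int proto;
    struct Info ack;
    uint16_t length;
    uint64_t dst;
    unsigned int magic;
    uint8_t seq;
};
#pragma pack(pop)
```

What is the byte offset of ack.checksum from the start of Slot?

14

Info: @0: version [1B, align 1] → 1; +3 pad (align 4); @4: checksum [4B, align 4] → 8; @8: port [4B, align 4] → 12; size 12, align 4
@0: payload_len [4B, align 1] → 4
@4: window [2B, align 1] → 6
@6: proto [4B, align 1] → 10
@10: ack [12B, align 1] → 22
within Info: checksum at 4
10 + 4 = 14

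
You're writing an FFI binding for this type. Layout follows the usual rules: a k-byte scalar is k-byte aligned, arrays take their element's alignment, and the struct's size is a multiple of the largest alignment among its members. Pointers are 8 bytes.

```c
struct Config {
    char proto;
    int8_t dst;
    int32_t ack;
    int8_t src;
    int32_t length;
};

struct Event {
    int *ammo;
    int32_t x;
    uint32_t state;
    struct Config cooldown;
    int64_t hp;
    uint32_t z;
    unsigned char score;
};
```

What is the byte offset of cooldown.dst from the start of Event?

Config: proto at 0 (size 1, align 1) → ends 1; dst at 1 (size 1, align 1) → ends 2; pad 2 to align 4 for ack; ack at 4 (size 4, align 4) → ends 8; src at 8 (size 1, align 1) → ends 9; pad 3 to align 4 for length; length at 12 (size 4, align 4) → ends 16; total 16 bytes, alignment 4
ammo at 0 (size 8, align 8) → ends 8
x at 8 (size 4, align 4) → ends 12
state at 12 (size 4, align 4) → ends 16
cooldown at 16 (size 16, align 4) → ends 32
within Config: dst at 1
16 + 1 = 17

17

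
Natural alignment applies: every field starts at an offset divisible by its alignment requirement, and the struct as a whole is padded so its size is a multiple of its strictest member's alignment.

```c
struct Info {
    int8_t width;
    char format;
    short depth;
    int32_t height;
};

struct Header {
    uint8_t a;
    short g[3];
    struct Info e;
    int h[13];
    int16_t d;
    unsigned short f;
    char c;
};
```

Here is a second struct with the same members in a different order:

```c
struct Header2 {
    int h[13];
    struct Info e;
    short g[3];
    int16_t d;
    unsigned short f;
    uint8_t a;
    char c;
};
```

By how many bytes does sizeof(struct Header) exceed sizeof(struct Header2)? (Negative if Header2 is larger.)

4

Info: @0: width [1B, align 1] → 1; @1: format [1B, align 1] → 2; @2: depth [2B, align 2] → 4; @4: height [4B, align 4] → 8; size 8, align 4
@0: a [1B, align 1] → 1
+1 pad (align 2)
@2: g [6B, align 2] → 8
@8: e [8B, align 4] → 16
@16: h [52B, align 4] → 68
@68: d [2B, align 2] → 70
@70: f [2B, align 2] → 72
@72: c [1B, align 1] → 73
+3 tail pad (align 4)
size 76, align 4
— Header2 —
@0: h [52B, align 4] → 52
@52: e [8B, align 4] → 60
@60: g [6B, align 2] → 66
@66: d [2B, align 2] → 68
@68: f [2B, align 2] → 70
@70: a [1B, align 1] → 71
@71: c [1B, align 1] → 72
size 72, align 4
76 − 72 = 4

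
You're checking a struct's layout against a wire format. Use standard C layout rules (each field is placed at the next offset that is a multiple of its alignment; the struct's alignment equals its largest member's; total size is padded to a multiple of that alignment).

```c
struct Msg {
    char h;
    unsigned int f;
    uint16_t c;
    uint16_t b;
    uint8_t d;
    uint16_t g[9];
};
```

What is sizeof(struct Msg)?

32 bytes

h at 0 (size 1, align 1) → ends 1
pad 3 to align 4 for f
f at 4 (size 4, align 4) → ends 8
c at 8 (size 2, align 2) → ends 10
b at 10 (size 2, align 2) → ends 12
d at 12 (size 1, align 1) → ends 13
pad 1 to align 2 for g
g at 14 (size 18, align 2) → ends 32
total 32 bytes, alignment 4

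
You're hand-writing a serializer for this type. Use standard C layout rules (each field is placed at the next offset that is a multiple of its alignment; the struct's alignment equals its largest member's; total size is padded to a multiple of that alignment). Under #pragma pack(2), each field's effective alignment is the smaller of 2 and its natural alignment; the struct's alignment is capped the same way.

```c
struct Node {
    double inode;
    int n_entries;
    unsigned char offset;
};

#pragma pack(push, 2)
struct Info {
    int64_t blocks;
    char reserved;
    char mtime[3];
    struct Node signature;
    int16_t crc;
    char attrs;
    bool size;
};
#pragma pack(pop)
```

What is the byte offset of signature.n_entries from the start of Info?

20

Node: @0: inode [8B, align 8] → 8; @8: n_entries [4B, align 4] → 12; @12: offset [1B, align 1] → 13; +3 tail pad (align 8); size 16, align 8
@0: blocks [8B, align 2] → 8
@8: reserved [1B, align 1] → 9
@9: mtime [3B, align 1] → 12
@12: signature [16B, align 2] → 28
within Node: n_entries at 8
12 + 8 = 20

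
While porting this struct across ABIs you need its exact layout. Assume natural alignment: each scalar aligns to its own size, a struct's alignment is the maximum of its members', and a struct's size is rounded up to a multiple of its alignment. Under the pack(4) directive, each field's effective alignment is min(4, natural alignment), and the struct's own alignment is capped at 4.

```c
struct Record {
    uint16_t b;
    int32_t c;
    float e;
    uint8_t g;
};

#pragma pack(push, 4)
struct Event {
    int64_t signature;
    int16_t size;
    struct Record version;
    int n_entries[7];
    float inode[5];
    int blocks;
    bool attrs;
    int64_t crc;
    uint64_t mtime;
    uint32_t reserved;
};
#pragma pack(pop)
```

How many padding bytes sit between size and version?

Record: 0..2  b  (2B, 2-aligned); 2..4  -- padding (2B); 4..8  c  (4B, 4-aligned); 8..12  e  (4B, 4-aligned); 12..13  g  (1B, 1-aligned); 13..16  -- tail padding (3B); sizeof = 16, alignof = 4
0..8  signature  (8B, 4-aligned)
8..10  size  (2B, 2-aligned)
10..12  -- padding (2B)
12..28  version  (16B, 4-aligned)

2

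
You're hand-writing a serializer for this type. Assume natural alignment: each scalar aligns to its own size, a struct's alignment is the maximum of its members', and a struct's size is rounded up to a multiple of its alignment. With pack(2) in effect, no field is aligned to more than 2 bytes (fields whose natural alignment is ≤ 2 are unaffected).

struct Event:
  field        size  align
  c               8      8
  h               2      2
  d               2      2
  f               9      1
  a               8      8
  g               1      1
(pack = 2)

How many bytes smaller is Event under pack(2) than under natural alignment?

8

natural layout:
  @0: c [8B, align 8] → 8
  @8: h [2B, align 2] → 10
  @10: d [2B, align 2] → 12
  @12: f [9B, align 1] → 21
  +3 pad (align 8)
  @24: a [8B, align 8] → 32
  @32: g [1B, align 1] → 33
  +7 tail pad (align 8)
  size 40, align 8
packed(2) layout:
  @0: c [8B, align 2] → 8
  @8: h [2B, align 2] → 10
  @10: d [2B, align 2] → 12
  @12: f [9B, align 1] → 21
  +1 pad (align 2)
  @22: a [8B, align 2] → 30
  @30: g [1B, align 1] → 31
  +1 tail pad (align 2)
  size 32, align 2
40 − 32 = 8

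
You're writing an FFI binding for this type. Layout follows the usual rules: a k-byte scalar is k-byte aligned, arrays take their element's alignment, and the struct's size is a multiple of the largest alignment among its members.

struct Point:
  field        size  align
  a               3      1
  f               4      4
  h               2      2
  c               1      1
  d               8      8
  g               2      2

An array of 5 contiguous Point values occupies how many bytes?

160

@0: a [3B, align 1] → 3
+1 pad (align 4)
@4: f [4B, align 4] → 8
@8: h [2B, align 2] → 10
@10: c [1B, align 1] → 11
+5 pad (align 8)
@16: d [8B, align 8] → 24
@24: g [2B, align 2] → 26
+6 tail pad (align 8)
size 32, align 8
array of 5: 5 × 32 = 160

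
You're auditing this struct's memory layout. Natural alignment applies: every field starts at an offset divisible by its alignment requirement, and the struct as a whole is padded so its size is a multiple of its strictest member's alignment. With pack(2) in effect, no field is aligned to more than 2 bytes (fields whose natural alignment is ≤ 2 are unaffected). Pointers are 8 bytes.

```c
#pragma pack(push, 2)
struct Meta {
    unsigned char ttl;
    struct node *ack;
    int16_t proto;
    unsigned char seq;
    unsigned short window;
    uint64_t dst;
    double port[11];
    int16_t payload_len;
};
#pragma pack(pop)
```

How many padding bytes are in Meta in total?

@0: ttl [1B, align 1] → 1
+1 pad (align 2)
@2: ack [8B, align 2] → 10
@10: proto [2B, align 2] → 12
@12: seq [1B, align 1] → 13
+1 pad (align 2)
@14: window [2B, align 2] → 16
@16: dst [8B, align 2] → 24
@24: port [88B, align 2] → 112
@112: payload_len [2B, align 2] → 114
size 114, align 2
data bytes 112, size 114 → padding 2

2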